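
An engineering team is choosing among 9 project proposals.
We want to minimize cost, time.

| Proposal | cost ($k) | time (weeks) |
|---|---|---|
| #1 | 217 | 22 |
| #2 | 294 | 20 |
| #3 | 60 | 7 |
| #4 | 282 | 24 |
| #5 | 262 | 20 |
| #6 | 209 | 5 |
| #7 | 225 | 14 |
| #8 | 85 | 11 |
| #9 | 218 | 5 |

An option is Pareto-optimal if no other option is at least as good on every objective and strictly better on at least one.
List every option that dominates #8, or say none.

#3: cost 60≤85, time 7≤11 — dominates #8.
Others (#1, #2, #4, #5, #6, #7, #9) are each worse than #8 on at least one objective.

#3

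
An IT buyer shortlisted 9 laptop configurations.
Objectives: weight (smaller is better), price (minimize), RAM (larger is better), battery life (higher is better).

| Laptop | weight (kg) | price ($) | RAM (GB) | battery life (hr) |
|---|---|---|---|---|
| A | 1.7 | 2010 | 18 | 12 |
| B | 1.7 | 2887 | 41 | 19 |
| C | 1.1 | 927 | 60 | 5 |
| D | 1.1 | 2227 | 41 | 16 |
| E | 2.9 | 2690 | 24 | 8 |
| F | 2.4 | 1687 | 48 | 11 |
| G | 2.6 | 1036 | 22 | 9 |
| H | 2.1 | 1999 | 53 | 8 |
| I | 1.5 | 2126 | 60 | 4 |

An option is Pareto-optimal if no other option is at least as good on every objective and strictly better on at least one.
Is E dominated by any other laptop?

D vs E: weight 1.1≤2.9, price 2227≤2690, RAM 41≥24, battery life 16≥8 — D is at least as good on every objective and strictly better on at least one, so D dominates E.

Yes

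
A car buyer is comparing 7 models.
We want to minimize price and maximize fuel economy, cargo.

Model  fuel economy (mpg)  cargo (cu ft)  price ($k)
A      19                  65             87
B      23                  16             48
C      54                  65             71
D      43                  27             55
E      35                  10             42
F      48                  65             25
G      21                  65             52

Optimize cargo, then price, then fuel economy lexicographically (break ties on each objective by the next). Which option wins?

First maximize cargo: best is 65, kept {A, C, F, G}.
Then minimize price: best is 25, kept {F}.

F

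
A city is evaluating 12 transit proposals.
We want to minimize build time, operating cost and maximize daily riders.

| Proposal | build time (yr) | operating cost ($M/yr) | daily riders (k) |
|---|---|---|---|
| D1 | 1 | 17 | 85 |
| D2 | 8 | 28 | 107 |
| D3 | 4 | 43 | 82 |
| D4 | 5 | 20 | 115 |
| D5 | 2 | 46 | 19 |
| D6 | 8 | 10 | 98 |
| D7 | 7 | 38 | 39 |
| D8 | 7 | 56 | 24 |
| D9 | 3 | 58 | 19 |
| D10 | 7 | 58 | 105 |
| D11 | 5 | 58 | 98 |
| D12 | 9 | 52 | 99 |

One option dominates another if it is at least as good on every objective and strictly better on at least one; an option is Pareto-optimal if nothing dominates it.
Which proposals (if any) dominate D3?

D1: build time 1≤4, operating cost 17≤43, daily riders 85≥82 — dominates D3.
Others (D2, D4, D5, D6, D7, D8, D9, D10, D11, D12) are each worse than D3 on at least one objective.

D1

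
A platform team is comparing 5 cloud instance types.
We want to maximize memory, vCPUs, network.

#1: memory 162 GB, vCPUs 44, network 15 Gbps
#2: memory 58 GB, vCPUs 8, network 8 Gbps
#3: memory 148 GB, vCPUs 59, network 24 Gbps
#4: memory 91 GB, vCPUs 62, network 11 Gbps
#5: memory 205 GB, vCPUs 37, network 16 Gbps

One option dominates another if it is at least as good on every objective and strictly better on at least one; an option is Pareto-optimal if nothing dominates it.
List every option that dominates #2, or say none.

#1, #3, #4, #5

#1: memory 162≥58, vCPUs 44≥8, network 15≥8 — dominates #2.
#3: memory 148≥58, vCPUs 59≥8, network 24≥8 — dominates #2.
#4: memory 91≥58, vCPUs 62≥8, network 11≥8 — dominates #2.
#5: memory 205≥58, vCPUs 37≥8, network 16≥8 — dominates #2.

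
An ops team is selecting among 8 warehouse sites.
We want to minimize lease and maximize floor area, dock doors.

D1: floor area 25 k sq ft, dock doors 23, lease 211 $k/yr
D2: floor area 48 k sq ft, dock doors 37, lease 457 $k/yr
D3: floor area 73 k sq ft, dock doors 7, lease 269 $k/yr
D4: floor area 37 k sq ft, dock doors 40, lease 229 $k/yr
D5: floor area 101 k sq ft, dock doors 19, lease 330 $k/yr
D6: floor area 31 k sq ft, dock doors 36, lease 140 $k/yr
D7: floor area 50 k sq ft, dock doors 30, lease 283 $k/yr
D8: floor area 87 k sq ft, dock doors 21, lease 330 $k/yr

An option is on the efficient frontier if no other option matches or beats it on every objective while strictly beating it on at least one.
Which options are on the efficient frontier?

D2, D3, D4, D5, D6, D7, D8

D1: dominated by D6 (floor area 31≥25, dock doors 36≥23, lease 140≤211).
D2: not dominated.
D3: not dominated.
D4: not dominated (best dock doors).
D5: not dominated (best floor area).
D6: not dominated (best lease).
D7: not dominated.
D8: not dominated.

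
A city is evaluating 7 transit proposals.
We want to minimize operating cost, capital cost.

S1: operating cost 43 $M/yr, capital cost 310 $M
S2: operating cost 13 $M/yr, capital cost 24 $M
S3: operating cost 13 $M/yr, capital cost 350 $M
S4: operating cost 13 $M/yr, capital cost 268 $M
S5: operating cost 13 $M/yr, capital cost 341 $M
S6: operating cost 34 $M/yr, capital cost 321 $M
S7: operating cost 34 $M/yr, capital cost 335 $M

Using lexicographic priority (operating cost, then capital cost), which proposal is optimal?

S2

First minimize operating cost: best is 13, kept {S2, S3, S4, S5}.
Then minimize capital cost: best is 24, kept {S2}.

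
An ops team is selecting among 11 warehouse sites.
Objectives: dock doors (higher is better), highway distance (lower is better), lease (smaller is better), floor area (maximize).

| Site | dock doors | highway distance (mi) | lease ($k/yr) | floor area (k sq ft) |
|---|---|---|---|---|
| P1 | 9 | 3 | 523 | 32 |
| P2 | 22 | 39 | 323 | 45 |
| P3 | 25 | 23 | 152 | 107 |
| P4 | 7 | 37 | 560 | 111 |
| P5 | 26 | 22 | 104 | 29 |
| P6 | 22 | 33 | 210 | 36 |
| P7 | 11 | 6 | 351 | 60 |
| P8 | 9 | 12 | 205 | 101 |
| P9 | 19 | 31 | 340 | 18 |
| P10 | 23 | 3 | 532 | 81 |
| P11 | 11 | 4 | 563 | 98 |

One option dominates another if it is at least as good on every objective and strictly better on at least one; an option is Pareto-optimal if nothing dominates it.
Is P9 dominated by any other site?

P3 vs P9: dock doors 25≥19, highway distance 23≤31, lease 152≤340, floor area 107≥18 — P3 is at least as good on every objective and strictly better on at least one, so P3 dominates P9.

Yes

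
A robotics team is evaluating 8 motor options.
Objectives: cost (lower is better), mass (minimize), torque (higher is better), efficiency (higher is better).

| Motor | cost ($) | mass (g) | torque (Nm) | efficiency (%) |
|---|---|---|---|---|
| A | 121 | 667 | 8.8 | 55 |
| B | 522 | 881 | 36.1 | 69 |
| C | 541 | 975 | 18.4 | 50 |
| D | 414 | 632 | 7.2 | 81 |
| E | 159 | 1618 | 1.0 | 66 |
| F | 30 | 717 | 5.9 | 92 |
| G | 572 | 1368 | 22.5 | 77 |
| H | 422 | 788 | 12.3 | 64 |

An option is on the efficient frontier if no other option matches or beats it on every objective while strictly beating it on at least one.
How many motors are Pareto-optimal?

A: not dominated.
B: not dominated (best torque).
C: dominated by B (cost 522≤541, mass 881≤975, torque 36.1≥18.4, efficiency 69≥50).
D: not dominated (best mass).
E: dominated by F (cost 30≤159, mass 717≤1618, torque 5.9≥1.0, efficiency 92≥66).
F: not dominated (best cost).
G: not dominated.
H: not dominated.
Pareto-optimal: A, B, D, F, G, H → 6.

6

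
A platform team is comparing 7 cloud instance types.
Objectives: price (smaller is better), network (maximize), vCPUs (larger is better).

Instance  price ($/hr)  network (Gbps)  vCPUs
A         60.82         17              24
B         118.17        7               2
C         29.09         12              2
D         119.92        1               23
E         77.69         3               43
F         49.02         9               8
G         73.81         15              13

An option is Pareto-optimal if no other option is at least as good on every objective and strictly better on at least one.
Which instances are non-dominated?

A: not dominated (best network).
B: dominated by A (price 60.82≤118.17, network 17≥7, vCPUs 24≥2).
C: not dominated (best price).
D: dominated by A (price 60.82≤119.92, network 17≥1, vCPUs 24≥23).
E: not dominated (best vCPUs).
F: not dominated.
G: dominated by A (price 60.82≤73.81, network 17≥15, vCPUs 24≥13).

A, C, E, F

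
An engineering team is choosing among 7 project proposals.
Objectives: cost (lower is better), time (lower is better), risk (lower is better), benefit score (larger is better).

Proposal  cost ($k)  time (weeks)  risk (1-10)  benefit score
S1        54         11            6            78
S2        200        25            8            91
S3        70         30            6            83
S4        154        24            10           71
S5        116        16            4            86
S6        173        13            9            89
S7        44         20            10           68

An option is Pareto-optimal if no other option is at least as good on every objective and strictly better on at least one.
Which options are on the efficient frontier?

S1: not dominated (best time).
S2: not dominated (best benefit score).
S3: not dominated.
S4: dominated by S1 (cost 54≤154, time 11≤24, risk 6≤10, benefit score 78≥71).
S5: not dominated (best risk).
S6: not dominated.
S7: not dominated (best cost).

S1, S2, S3, S5, S6, S7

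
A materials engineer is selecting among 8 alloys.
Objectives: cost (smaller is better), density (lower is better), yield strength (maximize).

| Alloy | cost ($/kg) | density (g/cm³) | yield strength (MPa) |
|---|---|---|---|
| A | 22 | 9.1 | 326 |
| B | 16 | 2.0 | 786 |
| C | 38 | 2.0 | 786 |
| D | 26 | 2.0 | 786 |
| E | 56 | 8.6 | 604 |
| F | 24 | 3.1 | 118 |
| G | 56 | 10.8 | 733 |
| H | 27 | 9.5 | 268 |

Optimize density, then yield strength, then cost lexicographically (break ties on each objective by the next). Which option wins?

B

First minimize density: best is 2.0, kept {B, C, D}.
Then maximize yield strength: best is 786, kept {B, C, D}.
Then minimize cost: best is 16, kept {B}.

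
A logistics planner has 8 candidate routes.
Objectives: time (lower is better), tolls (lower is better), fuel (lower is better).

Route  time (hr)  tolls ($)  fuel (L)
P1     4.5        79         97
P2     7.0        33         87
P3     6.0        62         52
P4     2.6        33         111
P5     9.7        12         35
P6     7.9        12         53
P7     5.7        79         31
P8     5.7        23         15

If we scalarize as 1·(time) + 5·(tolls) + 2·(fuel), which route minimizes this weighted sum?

P1: 1·4.5 + 5·79 + 2·97 = 593.5
P2: 1·7.0 + 5·33 + 2·87 = 346.0
P3: 1·6.0 + 5·62 + 2·52 = 420.0
P4: 1·2.6 + 5·33 + 2·111 = 389.6
P5: 1·9.7 + 5·12 + 2·35 = 139.7
P6: 1·7.9 + 5·12 + 2·53 = 173.9
P7: 1·5.7 + 5·79 + 2·31 = 462.7
P8: 1·5.7 + 5·23 + 2·15 = 150.7
Lowest: P5 at 139.7.

P5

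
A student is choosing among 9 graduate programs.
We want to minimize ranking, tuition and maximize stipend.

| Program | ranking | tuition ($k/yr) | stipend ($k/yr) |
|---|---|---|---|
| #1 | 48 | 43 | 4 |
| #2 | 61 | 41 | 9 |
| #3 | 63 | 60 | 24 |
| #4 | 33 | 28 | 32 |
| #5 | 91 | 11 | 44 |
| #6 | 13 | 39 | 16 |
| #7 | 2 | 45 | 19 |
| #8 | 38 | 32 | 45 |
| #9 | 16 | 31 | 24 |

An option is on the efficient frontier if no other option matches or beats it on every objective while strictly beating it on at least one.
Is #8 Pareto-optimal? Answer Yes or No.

Yes

#1: worse on ranking (48 vs 38).
#2: worse on ranking (61 vs 38).
#3: worse on ranking (63 vs 38).
#4: worse on stipend (32 vs 45).
#5: worse on ranking (91 vs 38).
#6: worse on tuition (39 vs 32).
#7: worse on tuition (45 vs 32).
#9: worse on stipend (24 vs 45).
No option is at least as good as #8 on every objective and strictly better on one.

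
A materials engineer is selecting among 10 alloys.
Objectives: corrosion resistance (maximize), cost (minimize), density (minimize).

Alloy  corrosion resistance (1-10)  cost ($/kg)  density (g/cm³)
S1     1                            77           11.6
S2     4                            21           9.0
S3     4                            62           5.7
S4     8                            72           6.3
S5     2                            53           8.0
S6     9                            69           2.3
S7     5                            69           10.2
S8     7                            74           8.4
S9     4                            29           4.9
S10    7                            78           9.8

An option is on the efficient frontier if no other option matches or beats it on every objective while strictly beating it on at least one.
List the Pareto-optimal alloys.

S1: dominated by S2 (corrosion resistance 4≥1, cost 21≤77, density 9.0≤11.6).
S2: not dominated (best cost).
S3: dominated by S9 (corrosion resistance 4≥4, cost 29≤62, density 4.9≤5.7).
S4: dominated by S6 (corrosion resistance 9≥8, cost 69≤72, density 2.3≤6.3).
S5: dominated by S9 (corrosion resistance 4≥2, cost 29≤53, density 4.9≤8.0).
S6: not dominated (best corrosion resistance).
S7: dominated by S6 (corrosion resistance 9≥5, cost 69≤69, density 2.3≤10.2).
S8: dominated by S4 (corrosion resistance 8≥7, cost 72≤74, density 6.3≤8.4).
S9: not dominated.
S10: dominated by S4 (corrosion resistance 8≥7, cost 72≤78, density 6.3≤9.8).

S2, S6, S9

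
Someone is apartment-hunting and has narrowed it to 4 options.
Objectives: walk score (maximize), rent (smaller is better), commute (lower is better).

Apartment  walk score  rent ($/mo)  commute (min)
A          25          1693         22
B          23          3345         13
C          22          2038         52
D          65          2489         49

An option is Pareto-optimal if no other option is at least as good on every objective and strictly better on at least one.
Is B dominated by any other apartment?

No

A: worse on commute (22 vs 13).
C: worse on walk score (22 vs 23).
D: worse on commute (49 vs 13).
No option is at least as good as B on every objective and strictly better on one.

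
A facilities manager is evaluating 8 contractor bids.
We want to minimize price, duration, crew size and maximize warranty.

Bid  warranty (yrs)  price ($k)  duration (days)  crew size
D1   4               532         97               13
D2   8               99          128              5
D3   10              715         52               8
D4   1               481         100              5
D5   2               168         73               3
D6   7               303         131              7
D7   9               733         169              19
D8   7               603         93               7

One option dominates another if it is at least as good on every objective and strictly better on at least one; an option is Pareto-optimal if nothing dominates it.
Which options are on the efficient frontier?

D1: not dominated.
D2: not dominated (best price).
D3: not dominated (best warranty).
D4: dominated by D5 (warranty 2≥1, price 168≤481, duration 73≤100, crew size 3≤5).
D5: not dominated (best crew size).
D6: dominated by D2 (warranty 8≥7, price 99≤303, duration 128≤131, crew size 5≤7).
D7: dominated by D3 (warranty 10≥9, price 715≤733, duration 52≤169, crew size 8≤19).
D8: not dominated.

D1, D2, D3, D5, D8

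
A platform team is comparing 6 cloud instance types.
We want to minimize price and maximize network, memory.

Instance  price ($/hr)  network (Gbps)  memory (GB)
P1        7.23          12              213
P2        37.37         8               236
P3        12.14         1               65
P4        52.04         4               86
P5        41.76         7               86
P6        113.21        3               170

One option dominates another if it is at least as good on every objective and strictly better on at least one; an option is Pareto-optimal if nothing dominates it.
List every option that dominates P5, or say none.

P1, P2

P1: price 7.23≤41.76, network 12≥7, memory 213≥86 — dominates P5.
P2: price 37.37≤41.76, network 8≥7, memory 236≥86 — dominates P5.
Others (P3, P4, P6) are each worse than P5 on at least one objective.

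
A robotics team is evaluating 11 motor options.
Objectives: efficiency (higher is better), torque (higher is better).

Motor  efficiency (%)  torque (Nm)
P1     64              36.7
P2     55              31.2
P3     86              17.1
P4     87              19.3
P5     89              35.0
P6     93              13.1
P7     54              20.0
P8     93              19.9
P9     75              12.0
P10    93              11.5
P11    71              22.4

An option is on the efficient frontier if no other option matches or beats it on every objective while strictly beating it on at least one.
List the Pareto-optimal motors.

P1: not dominated (best torque).
P2: dominated by P1 (efficiency 64≥55, torque 36.7≥31.2).
P3: dominated by P4 (efficiency 87≥86, torque 19.3≥17.1).
P4: dominated by P5 (efficiency 89≥87, torque 35.0≥19.3).
P5: not dominated.
P6: dominated by P8 (efficiency 93≥93, torque 19.9≥13.1).
P7: dominated by P1 (efficiency 64≥54, torque 36.7≥20.0).
P8: not dominated.
P9: dominated by P3 (efficiency 86≥75, torque 17.1≥12.0).
P10: dominated by P6 (efficiency 93≥93, torque 13.1≥11.5).
P11: dominated by P5 (efficiency 89≥71, torque 35.0≥22.4).

P1, P5, P8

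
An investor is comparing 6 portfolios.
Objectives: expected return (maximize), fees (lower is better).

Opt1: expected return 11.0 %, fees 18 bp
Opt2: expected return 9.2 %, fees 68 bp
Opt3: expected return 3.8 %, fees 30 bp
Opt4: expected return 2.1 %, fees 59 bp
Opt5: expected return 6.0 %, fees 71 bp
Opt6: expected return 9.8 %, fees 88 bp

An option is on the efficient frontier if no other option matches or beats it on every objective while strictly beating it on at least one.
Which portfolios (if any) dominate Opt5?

Opt1, Opt2

Opt1: expected return 11.0≥6.0, fees 18≤71 — dominates Opt5.
Opt2: expected return 9.2≥6.0, fees 68≤71 — dominates Opt5.
Others (Opt3, Opt4, Opt6) are each worse than Opt5 on at least one objective.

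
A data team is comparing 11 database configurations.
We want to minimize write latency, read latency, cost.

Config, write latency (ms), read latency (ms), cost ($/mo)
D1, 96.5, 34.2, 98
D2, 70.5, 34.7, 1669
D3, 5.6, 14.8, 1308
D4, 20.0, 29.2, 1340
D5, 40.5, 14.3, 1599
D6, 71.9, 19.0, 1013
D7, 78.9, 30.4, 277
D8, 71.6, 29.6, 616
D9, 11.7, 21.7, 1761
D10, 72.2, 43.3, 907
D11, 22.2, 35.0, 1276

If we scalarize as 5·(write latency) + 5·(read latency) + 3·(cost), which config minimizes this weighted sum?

D1

D1: 5·96.5 + 5·34.2 + 3·98 = 947.5
D2: 5·70.5 + 5·34.7 + 3·1669 = 5533.0
D3: 5·5.6 + 5·14.8 + 3·1308 = 4026.0
D4: 5·20.0 + 5·29.2 + 3·1340 = 4266.0
D5: 5·40.5 + 5·14.3 + 3·1599 = 5071.0
D6: 5·71.9 + 5·19.0 + 3·1013 = 3493.5
D7: 5·78.9 + 5·30.4 + 3·277 = 1377.5
D8: 5·71.6 + 5·29.6 + 3·616 = 2354.0
D9: 5·11.7 + 5·21.7 + 3·1761 = 5450.0
D10: 5·72.2 + 5·43.3 + 3·907 = 3298.5
D11: 5·22.2 + 5·35.0 + 3·1276 = 4114.0
Lowest: D1 at 947.5.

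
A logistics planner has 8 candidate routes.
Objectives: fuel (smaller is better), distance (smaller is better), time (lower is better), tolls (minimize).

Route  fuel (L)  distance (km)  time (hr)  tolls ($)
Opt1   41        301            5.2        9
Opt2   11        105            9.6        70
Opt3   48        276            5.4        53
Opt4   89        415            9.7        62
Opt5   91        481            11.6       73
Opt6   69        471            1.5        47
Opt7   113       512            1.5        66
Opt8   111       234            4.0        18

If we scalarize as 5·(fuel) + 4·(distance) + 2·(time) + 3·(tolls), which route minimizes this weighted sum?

Opt2

Opt1: 5·41 + 4·301 + 2·5.2 + 3·9 = 1446.4
Opt2: 5·11 + 4·105 + 2·9.6 + 3·70 = 704.2
Opt3: 5·48 + 4·276 + 2·5.4 + 3·53 = 1513.8
Opt4: 5·89 + 4·415 + 2·9.7 + 3·62 = 2310.4
Opt5: 5·91 + 4·481 + 2·11.6 + 3·73 = 2621.2
Opt6: 5·69 + 4·471 + 2·1.5 + 3·47 = 2373.0
Opt7: 5·113 + 4·512 + 2·1.5 + 3·66 = 2814.0
Opt8: 5·111 + 4·234 + 2·4.0 + 3·18 = 1553.0
Lowest: Opt2 at 704.2.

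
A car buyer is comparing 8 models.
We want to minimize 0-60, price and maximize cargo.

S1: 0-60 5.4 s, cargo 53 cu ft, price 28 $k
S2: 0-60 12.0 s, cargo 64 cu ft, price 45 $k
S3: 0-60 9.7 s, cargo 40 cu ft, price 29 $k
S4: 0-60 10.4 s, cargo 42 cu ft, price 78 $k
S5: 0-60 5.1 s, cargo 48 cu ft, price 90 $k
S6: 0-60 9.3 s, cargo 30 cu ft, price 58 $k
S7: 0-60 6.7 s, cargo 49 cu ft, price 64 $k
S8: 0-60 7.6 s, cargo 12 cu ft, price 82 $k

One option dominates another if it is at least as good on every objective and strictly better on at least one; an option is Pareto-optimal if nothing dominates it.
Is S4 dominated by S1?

Yes

S1 vs S4: 0-60 5.4≤10.4, cargo 53≥42, price 28≤78 — S1 is at least as good on every objective with at least one strict improvement.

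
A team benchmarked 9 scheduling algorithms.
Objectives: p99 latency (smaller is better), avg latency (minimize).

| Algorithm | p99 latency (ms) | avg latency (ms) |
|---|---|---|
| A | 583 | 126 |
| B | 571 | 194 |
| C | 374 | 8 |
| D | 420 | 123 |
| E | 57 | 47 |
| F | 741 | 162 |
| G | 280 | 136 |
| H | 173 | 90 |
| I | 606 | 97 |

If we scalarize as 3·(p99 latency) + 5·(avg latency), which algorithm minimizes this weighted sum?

E

A: 3·583 + 5·126 = 2379
B: 3·571 + 5·194 = 2683
C: 3·374 + 5·8 = 1162
D: 3·420 + 5·123 = 1875
E: 3·57 + 5·47 = 406
F: 3·741 + 5·162 = 3033
G: 3·280 + 5·136 = 1520
H: 3·173 + 5·90 = 969
I: 3·606 + 5·97 = 2303
Lowest: E at 406.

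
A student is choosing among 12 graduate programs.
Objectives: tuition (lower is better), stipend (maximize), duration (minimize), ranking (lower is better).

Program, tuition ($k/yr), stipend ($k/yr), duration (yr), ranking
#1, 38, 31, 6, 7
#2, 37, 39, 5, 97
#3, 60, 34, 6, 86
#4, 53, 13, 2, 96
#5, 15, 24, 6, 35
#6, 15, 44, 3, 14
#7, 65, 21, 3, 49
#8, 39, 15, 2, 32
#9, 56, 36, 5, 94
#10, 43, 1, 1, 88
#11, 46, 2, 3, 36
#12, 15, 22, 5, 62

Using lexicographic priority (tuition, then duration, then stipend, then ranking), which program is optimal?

First minimize tuition: best is 15, kept {#5, #6, #12}.
Then minimize duration: best is 3, kept {#6}.

#6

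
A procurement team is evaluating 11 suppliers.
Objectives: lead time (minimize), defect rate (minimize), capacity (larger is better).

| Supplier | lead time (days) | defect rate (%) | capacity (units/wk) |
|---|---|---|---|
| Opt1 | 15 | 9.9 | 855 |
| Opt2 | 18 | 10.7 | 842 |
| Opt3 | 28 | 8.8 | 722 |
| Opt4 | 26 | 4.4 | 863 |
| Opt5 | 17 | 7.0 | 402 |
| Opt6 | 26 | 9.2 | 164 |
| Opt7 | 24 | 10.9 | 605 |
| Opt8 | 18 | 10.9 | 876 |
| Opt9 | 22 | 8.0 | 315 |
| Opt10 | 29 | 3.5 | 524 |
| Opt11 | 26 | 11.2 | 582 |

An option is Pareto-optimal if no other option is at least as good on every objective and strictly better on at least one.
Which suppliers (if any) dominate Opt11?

Opt1, Opt2, Opt4, Opt7, Opt8

Opt1: lead time 15≤26, defect rate 9.9≤11.2, capacity 855≥582 — dominates Opt11.
Opt2: lead time 18≤26, defect rate 10.7≤11.2, capacity 842≥582 — dominates Opt11.
Opt4: lead time 26≤26, defect rate 4.4≤11.2, capacity 863≥582 — dominates Opt11.
Opt7: lead time 24≤26, defect rate 10.9≤11.2, capacity 605≥582 — dominates Opt11.
Opt8: lead time 18≤26, defect rate 10.9≤11.2, capacity 876≥582 — dominates Opt11.
Others (Opt3, Opt5, Opt6, Opt9, Opt10) are each worse than Opt11 on at least one objective.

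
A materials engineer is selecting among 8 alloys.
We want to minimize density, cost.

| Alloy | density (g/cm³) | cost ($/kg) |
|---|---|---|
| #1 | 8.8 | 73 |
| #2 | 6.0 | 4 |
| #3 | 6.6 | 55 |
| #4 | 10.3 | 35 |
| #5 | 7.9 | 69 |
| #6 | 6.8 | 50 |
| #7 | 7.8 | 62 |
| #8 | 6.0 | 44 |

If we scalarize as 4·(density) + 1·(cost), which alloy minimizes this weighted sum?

#1: 4·8.8 + 1·73 = 108.2
#2: 4·6.0 + 1·4 = 28.0
#3: 4·6.6 + 1·55 = 81.4
#4: 4·10.3 + 1·35 = 76.2
#5: 4·7.9 + 1·69 = 100.6
#6: 4·6.8 + 1·50 = 77.2
#7: 4·7.8 + 1·62 = 93.2
#8: 4·6.0 + 1·44 = 68.0
Lowest: #2 at 28.0.

#2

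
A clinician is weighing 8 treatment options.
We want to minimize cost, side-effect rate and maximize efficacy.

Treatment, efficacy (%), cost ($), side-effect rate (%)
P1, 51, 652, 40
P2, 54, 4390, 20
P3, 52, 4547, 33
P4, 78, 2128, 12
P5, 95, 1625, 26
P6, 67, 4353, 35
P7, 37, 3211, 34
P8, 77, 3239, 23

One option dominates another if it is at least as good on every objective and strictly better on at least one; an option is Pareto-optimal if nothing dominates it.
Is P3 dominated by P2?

P2 vs P3: efficacy 54≥52, cost 4390≤4547, side-effect rate 20≤33 — P2 is at least as good on every objective with at least one strict improvement.

Yes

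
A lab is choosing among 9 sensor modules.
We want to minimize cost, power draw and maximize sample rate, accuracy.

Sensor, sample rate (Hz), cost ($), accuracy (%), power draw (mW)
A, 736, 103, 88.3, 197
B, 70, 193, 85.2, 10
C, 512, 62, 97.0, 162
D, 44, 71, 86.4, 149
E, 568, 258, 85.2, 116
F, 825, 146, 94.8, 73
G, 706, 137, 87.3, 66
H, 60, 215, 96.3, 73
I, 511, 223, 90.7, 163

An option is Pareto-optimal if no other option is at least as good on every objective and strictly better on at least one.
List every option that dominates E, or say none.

F, G

F: sample rate 825≥568, cost 146≤258, accuracy 94.8≥85.2, power draw 73≤116 — dominates E.
G: sample rate 706≥568, cost 137≤258, accuracy 87.3≥85.2, power draw 66≤116 — dominates E.
Others (A, B, C, D, H, I) are each worse than E on at least one objective.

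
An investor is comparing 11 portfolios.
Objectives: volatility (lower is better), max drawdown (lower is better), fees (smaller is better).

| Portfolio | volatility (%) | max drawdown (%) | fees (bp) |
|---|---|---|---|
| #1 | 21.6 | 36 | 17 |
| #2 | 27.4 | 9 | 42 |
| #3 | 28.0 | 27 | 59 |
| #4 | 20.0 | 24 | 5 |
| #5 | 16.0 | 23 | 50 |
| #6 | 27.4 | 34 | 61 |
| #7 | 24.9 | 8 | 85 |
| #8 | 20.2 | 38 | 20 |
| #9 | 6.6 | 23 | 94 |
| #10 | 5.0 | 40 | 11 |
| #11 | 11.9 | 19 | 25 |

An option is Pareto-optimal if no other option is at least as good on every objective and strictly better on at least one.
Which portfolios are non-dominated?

#1: dominated by #4 (volatility 20.0≤21.6, max drawdown 24≤36, fees 5≤17).
#2: not dominated.
#3: dominated by #2 (volatility 27.4≤28.0, max drawdown 9≤27, fees 42≤59).
#4: not dominated (best fees).
#5: dominated by #11 (volatility 11.9≤16.0, max drawdown 19≤23, fees 25≤50).
#6: dominated by #2 (volatility 27.4≤27.4, max drawdown 9≤34, fees 42≤61).
#7: not dominated (best max drawdown).
#8: dominated by #4 (volatility 20.0≤20.2, max drawdown 24≤38, fees 5≤20).
#9: not dominated.
#10: not dominated (best volatility).
#11: not dominated.

#2, #4, #7, #9, #10, #11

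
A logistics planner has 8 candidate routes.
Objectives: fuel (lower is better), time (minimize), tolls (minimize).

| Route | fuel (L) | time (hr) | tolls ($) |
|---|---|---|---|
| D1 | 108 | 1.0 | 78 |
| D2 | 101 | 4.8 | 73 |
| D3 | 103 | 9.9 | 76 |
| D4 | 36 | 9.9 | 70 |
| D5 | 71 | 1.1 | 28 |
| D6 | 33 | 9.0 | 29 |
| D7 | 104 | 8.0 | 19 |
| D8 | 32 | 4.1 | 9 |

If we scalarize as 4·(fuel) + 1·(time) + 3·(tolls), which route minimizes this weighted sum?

D8

D1: 4·108 + 1·1.0 + 3·78 = 667.0
D2: 4·101 + 1·4.8 + 3·73 = 627.8
D3: 4·103 + 1·9.9 + 3·76 = 649.9
D4: 4·36 + 1·9.9 + 3·70 = 363.9
D5: 4·71 + 1·1.1 + 3·28 = 369.1
D6: 4·33 + 1·9.0 + 3·29 = 228.0
D7: 4·104 + 1·8.0 + 3·19 = 481.0
D8: 4·32 + 1·4.1 + 3·9 = 159.1
Lowest: D8 at 159.1.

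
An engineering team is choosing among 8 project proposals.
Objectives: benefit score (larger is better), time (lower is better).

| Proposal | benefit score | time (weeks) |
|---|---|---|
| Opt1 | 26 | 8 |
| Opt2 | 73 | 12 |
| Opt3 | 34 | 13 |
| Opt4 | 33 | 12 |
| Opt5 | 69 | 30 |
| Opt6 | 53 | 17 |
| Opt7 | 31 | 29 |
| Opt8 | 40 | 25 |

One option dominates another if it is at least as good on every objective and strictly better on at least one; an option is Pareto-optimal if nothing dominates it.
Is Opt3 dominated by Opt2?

Yes

Opt2 vs Opt3: benefit score 73≥34, time 12≤13 — Opt2 is at least as good on every objective with at least one strict improvement.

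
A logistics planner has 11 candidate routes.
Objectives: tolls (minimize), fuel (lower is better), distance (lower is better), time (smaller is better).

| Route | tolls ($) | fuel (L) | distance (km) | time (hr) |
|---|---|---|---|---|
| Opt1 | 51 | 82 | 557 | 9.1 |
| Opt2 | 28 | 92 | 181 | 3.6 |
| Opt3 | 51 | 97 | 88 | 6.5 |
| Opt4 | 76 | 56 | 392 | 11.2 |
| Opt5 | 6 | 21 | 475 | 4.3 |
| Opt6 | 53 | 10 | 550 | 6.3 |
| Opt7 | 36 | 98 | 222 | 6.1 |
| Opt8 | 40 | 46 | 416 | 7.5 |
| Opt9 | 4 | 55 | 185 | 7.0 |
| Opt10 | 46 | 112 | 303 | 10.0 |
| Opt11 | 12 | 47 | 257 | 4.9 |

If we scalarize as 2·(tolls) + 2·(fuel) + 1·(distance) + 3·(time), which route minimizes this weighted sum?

Opt1: 2·51 + 2·82 + 1·557 + 3·9.1 = 850.3
Opt2: 2·28 + 2·92 + 1·181 + 3·3.6 = 431.8
Opt3: 2·51 + 2·97 + 1·88 + 3·6.5 = 403.5
Opt4: 2·76 + 2·56 + 1·392 + 3·11.2 = 689.6
Opt5: 2·6 + 2·21 + 1·475 + 3·4.3 = 541.9
Opt6: 2·53 + 2·10 + 1·550 + 3·6.3 = 694.9
Opt7: 2·36 + 2·98 + 1·222 + 3·6.1 = 508.3
Opt8: 2·40 + 2·46 + 1·416 + 3·7.5 = 610.5
Opt9: 2·4 + 2·55 + 1·185 + 3·7.0 = 324.0
Opt10: 2·46 + 2·112 + 1·303 + 3·10.0 = 649.0
Opt11: 2·12 + 2·47 + 1·257 + 3·4.9 = 389.7
Lowest: Opt9 at 324.0.

Opt9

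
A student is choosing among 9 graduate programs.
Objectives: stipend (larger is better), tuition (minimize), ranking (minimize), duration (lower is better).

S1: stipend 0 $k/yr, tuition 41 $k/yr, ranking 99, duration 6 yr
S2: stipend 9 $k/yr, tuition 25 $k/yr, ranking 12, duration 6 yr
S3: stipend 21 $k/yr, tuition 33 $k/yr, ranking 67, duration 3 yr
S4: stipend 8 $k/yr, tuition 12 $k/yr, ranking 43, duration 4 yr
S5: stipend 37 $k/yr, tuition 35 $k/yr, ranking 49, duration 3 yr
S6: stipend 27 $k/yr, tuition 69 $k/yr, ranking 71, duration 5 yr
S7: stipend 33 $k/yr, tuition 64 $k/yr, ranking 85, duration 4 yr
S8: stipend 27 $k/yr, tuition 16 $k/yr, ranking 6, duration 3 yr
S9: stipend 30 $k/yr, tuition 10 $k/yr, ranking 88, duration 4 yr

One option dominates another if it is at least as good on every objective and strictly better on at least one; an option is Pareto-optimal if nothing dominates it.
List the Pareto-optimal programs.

S1: dominated by S2 (stipend 9≥0, tuition 25≤41, ranking 12≤99, duration 6≤6).
S2: dominated by S8 (stipend 27≥9, tuition 16≤25, ranking 6≤12, duration 3≤6).
S3: dominated by S8 (stipend 27≥21, tuition 16≤33, ranking 6≤67, duration 3≤3).
S4: not dominated.
S5: not dominated (best stipend).
S6: dominated by S5 (stipend 37≥27, tuition 35≤69, ranking 49≤71, duration 3≤5).
S7: dominated by S5 (stipend 37≥33, tuition 35≤64, ranking 49≤85, duration 3≤4).
S8: not dominated (best ranking).
S9: not dominated (best tuition).

S4, S5, S8, S9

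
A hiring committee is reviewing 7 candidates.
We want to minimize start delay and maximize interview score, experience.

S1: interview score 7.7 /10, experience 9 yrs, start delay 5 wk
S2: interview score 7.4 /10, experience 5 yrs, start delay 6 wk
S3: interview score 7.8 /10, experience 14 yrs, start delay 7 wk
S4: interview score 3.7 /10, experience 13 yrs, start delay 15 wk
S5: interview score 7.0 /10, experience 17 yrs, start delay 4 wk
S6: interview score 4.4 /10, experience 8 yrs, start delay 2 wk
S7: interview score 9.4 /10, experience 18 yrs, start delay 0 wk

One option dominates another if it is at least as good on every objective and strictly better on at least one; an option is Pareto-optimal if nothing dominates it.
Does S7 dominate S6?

S7 vs S6: interview score 9.4≥4.4, experience 18≥8, start delay 0≤2 — S7 is at least as good on every objective with at least one strict improvement.

Yes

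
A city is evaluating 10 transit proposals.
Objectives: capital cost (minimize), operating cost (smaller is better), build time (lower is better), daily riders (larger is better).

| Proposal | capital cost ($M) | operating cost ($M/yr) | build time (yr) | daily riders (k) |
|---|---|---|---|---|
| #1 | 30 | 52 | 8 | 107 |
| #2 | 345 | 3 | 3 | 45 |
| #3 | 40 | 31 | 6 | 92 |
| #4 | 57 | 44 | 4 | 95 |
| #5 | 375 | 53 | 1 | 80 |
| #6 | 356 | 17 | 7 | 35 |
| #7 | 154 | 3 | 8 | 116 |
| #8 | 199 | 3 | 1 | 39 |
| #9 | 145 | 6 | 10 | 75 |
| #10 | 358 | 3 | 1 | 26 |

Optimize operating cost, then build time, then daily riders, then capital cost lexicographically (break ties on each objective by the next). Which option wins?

#8

First minimize operating cost: best is 3, kept {#2, #7, #8, #10}.
Then minimize build time: best is 1, kept {#8, #10}.
Then maximize daily riders: best is 39, kept {#8}.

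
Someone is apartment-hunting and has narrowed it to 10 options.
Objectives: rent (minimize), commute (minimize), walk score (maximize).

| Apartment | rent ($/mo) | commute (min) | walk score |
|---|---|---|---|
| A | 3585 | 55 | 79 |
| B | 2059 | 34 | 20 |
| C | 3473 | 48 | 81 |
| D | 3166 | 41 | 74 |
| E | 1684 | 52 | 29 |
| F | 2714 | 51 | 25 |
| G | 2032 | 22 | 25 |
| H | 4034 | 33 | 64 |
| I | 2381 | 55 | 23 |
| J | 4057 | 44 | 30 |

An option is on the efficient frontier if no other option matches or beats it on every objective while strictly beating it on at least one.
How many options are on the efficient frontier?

5

A: dominated by C (rent 3473≤3585, commute 48≤55, walk score 81≥79).
B: dominated by G (rent 2032≤2059, commute 22≤34, walk score 25≥20).
C: not dominated (best walk score).
D: not dominated.
E: not dominated (best rent).
F: dominated by G (rent 2032≤2714, commute 22≤51, walk score 25≥25).
G: not dominated (best commute).
H: not dominated.
I: dominated by E (rent 1684≤2381, commute 52≤55, walk score 29≥23).
J: dominated by D (rent 3166≤4057, commute 41≤44, walk score 74≥30).
Pareto-optimal: C, D, E, G, H → 5.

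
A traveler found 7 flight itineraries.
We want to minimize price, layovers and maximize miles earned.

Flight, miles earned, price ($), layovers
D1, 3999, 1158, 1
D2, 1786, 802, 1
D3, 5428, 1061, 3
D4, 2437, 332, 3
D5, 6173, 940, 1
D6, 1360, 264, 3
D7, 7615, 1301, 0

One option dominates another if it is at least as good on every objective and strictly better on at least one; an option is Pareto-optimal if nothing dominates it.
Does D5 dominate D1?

D5 vs D1: miles earned 6173≥3999, price 940≤1158, layovers 1≤1 — D5 is at least as good on every objective with at least one strict improvement.

Yes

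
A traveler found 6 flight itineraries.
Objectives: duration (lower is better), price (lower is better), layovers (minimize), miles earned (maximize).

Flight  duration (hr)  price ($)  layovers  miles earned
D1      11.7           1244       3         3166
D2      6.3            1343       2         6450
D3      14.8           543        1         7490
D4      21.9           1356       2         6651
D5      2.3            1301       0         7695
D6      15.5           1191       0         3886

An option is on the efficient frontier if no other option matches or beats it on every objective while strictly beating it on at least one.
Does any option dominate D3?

D1: worse on price (1244 vs 543).
D2: worse on price (1343 vs 543).
D4: worse on duration (21.9 vs 14.8).
D5: worse on price (1301 vs 543).
D6: worse on duration (15.5 vs 14.8).
No option is at least as good as D3 on every objective and strictly better on one.

No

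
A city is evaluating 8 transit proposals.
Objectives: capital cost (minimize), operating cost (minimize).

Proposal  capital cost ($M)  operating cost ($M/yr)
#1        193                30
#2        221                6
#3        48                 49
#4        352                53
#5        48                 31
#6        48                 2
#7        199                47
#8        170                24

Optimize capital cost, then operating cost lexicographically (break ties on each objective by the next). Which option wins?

#6

First minimize capital cost: best is 48, kept {#3, #5, #6}.
Then minimize operating cost: best is 2, kept {#6}.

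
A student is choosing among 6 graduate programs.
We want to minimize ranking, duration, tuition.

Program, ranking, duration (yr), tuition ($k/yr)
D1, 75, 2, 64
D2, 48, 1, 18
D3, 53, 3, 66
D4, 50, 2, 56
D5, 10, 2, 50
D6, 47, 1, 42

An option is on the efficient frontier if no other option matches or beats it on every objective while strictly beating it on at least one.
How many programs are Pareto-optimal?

D1: dominated by D2 (ranking 48≤75, duration 1≤2, tuition 18≤64).
D2: not dominated (best tuition).
D3: dominated by D2 (ranking 48≤53, duration 1≤3, tuition 18≤66).
D4: dominated by D2 (ranking 48≤50, duration 1≤2, tuition 18≤56).
D5: not dominated (best ranking).
D6: not dominated.
Pareto-optimal: D2, D5, D6 → 3.

3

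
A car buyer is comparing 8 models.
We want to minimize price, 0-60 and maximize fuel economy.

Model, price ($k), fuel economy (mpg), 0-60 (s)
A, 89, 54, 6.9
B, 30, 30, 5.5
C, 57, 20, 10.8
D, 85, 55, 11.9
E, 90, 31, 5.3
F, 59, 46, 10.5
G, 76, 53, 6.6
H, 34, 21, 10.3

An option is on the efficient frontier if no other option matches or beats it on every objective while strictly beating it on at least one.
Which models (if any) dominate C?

B: price 30≤57, fuel economy 30≥20, 0-60 5.5≤10.8 — dominates C.
H: price 34≤57, fuel economy 21≥20, 0-60 10.3≤10.8 — dominates C.
Others (A, D, E, F, G) are each worse than C on at least one objective.

B, H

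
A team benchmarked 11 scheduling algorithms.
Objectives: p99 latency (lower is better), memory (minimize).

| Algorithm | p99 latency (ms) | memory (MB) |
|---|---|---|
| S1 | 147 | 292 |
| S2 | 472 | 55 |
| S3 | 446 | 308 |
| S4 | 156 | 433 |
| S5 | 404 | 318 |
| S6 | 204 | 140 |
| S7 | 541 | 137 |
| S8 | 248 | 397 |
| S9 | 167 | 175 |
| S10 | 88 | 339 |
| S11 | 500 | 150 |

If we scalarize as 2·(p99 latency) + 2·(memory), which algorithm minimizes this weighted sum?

S1: 2·147 + 2·292 = 878
S2: 2·472 + 2·55 = 1054
S3: 2·446 + 2·308 = 1508
S4: 2·156 + 2·433 = 1178
S5: 2·404 + 2·318 = 1444
S6: 2·204 + 2·140 = 688
S7: 2·541 + 2·137 = 1356
S8: 2·248 + 2·397 = 1290
S9: 2·167 + 2·175 = 684
S10: 2·88 + 2·339 = 854
S11: 2·500 + 2·150 = 1300
Lowest: S9 at 684.

S9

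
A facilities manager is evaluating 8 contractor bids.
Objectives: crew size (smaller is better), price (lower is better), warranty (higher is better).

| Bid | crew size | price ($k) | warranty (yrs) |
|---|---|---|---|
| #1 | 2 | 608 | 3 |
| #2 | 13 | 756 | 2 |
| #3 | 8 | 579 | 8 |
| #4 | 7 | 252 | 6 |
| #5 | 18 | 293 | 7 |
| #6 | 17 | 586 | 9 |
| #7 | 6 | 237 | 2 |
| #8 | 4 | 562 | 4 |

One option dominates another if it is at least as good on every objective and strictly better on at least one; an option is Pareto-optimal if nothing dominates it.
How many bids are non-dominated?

7

#1: not dominated (best crew size).
#2: dominated by #1 (crew size 2≤13, price 608≤756, warranty 3≥2).
#3: not dominated.
#4: not dominated.
#5: not dominated.
#6: not dominated (best warranty).
#7: not dominated (best price).
#8: not dominated.
Pareto-optimal: #1, #3, #4, #5, #6, #7, #8 → 7.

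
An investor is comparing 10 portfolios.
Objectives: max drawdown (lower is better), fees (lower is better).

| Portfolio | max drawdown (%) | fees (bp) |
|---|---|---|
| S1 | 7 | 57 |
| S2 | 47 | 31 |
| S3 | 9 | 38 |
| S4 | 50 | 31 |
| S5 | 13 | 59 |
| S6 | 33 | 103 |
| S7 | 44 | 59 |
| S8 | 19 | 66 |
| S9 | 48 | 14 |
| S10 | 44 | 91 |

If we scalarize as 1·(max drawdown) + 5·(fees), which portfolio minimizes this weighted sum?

S1: 1·7 + 5·57 = 292
S2: 1·47 + 5·31 = 202
S3: 1·9 + 5·38 = 199
S4: 1·50 + 5·31 = 205
S5: 1·13 + 5·59 = 308
S6: 1·33 + 5·103 = 548
S7: 1·44 + 5·59 = 339
S8: 1·19 + 5·66 = 349
S9: 1·48 + 5·14 = 118
S10: 1·44 + 5·91 = 499
Lowest: S9 at 118.

S9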